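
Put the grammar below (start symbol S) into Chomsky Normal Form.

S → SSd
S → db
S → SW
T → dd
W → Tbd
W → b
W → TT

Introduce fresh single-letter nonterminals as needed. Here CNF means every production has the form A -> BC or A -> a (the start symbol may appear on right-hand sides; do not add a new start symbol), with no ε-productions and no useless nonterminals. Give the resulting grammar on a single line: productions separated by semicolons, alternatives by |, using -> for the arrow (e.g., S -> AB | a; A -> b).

S -> AB | SC | SW; A -> d; B -> b; C -> SA; D -> BA; T -> AA; W -> b | TD | TT

No ε-productions.
No unit productions to eliminate.
TERM: introduce B -> b, A -> d and substitute in every rule of length ≥2.
BIN: S -> SSA becomes S -> SC, C -> SA; W -> TBA becomes W -> TD, D -> BA.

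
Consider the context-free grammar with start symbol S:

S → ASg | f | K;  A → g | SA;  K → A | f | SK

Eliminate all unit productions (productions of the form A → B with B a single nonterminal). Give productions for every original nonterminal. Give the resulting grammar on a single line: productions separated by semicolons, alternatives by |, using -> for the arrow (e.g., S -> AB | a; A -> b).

S -> f | g | SA | SK | ASg; A -> g | SA; K -> f | g | SA | SK

Unit productions: K->A, S->K.
Unit pairs (A ⇒* B via units): (K,A), (S,A), (S,K).
S: inherits non-unit rules of {A, K, S} → ASg | SA | SK | f | g.
A: inherits non-unit rules of {A} → SA | g.
K: inherits non-unit rules of {A, K} → SA | SK | f | g.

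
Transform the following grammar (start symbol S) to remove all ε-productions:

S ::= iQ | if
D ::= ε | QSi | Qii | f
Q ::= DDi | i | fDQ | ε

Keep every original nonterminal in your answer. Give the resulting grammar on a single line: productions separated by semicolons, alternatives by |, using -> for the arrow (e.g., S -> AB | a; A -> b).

S -> i | iQ | if; D -> f | Si | ii | QSi | Qii; Q -> f | i | Di | fD | fQ | DDi | fDQ

Nullable set: {D, Q}.
S -> iQ: Q nullable, giving i | iQ.
Drop D -> ε.
D -> QSi: Q nullable, giving QSi | Si.
D -> Qii: Q nullable, giving Qii | ii.
Drop Q -> ε.
Q -> DDi: D, D nullable, giving DDi | Di | i.
Q -> fDQ: D, Q nullable, giving f | fD | fDQ | fQ.
Unchanged (no nullable symbols): S -> if; D -> f; Q -> i.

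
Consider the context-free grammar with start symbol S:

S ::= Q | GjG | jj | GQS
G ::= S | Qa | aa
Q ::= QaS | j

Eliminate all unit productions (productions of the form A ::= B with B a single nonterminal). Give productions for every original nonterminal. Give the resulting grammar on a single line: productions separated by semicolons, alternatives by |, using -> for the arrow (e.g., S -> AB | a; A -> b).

Unit productions: G->S, S->Q.
Unit pairs (A ⇒* B via units): (G,Q), (G,S), (S,Q).
S: inherits non-unit rules of {Q, S} → GQS | GjG | QaS | j | jj.
G: inherits non-unit rules of {G, Q, S} → GQS | GjG | Qa | QaS | aa | j | jj.
Q: inherits non-unit rules of {Q} → QaS | j.

S -> j | jj | GQS | GjG | QaS; G -> j | Qa | aa | jj | GQS | GjG | QaS; Q -> j | QaS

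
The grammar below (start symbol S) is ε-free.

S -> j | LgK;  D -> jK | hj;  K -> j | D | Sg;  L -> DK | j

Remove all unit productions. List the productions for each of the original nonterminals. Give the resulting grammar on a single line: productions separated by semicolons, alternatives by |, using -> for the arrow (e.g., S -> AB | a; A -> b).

Unit productions: K->D.
Unit pairs (A ⇒* B via units): (K,D).
S: inherits non-unit rules of {S} → LgK | j.
D: inherits non-unit rules of {D} → hj | jK.
K: inherits non-unit rules of {D, K} → Sg | hj | j | jK.
L: inherits non-unit rules of {L} → DK | j.

S -> j | LgK; D -> hj | jK; K -> j | Sg | hj | jK; L -> j | DK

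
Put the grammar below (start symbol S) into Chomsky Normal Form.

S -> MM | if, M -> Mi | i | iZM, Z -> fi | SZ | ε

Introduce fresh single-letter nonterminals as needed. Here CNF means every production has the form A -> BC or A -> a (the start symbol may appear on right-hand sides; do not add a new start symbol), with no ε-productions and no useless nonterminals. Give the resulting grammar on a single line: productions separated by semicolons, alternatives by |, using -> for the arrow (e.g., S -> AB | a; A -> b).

Nullable: {Z}; after ε-elimination: S -> MM | if; M -> i | Mi | iM | iZM; Z -> S | SZ | fi.
After unit-elimination: S -> MM | if; M -> i | Mi | iM | iZM; Z -> MM | SZ | fi | if.
TERM: introduce B -> f, A -> i and substitute in every rule of length ≥2.
BIN: M -> AZM becomes M -> AC, C -> ZM.

S -> AB | MM; A -> i; B -> f; C -> ZM; M -> i | AC | AM | MA; Z -> AB | BA | MM | SZ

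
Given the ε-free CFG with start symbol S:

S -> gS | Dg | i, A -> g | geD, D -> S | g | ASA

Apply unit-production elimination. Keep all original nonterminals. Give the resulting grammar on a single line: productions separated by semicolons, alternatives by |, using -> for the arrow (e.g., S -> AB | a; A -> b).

Unit productions: D->S.
Unit pairs (A ⇒* B via units): (D,S).
S: inherits non-unit rules of {S} → Dg | gS | i.
A: inherits non-unit rules of {A} → g | geD.
D: inherits non-unit rules of {D, S} → ASA | Dg | g | gS | i.

S -> i | Dg | gS; A -> g | geD; D -> g | i | Dg | gS | ASA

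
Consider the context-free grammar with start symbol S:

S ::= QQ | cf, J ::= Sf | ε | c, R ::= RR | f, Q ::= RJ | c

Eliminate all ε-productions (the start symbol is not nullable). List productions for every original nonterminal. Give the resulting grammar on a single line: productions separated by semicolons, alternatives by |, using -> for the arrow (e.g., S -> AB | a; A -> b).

Nullable set: {J}.
Drop J -> ε.
Q -> RJ: J nullable, giving R | RJ.
Unchanged (no nullable symbols): S -> QQ; S -> cf; J -> Sf; J -> c; Q -> c; R -> RR; R -> f.

S -> QQ | cf; J -> c | Sf; Q -> R | c | RJ; R -> f | RR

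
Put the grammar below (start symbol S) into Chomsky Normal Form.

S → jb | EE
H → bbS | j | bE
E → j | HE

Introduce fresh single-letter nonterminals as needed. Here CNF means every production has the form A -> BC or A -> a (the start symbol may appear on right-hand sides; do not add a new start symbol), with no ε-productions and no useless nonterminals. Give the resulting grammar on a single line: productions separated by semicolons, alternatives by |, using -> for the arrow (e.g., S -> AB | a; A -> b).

S -> BA | EE; A -> b; B -> j; C -> AS; E -> j | HE; H -> j | AC | AE

No ε-productions.
No unit productions to eliminate.
TERM: introduce A -> b, B -> j and substitute in every rule of length ≥2.
BIN: H -> AAS becomes H -> AC, C -> AS.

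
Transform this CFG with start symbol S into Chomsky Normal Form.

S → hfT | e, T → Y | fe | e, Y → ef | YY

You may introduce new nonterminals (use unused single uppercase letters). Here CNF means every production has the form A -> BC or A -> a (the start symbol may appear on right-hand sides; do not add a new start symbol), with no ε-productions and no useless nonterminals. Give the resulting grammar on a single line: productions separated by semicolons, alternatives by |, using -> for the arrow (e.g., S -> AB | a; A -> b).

No ε-productions.
After unit-elimination: S -> e | hfT; T -> e | YY | ef | fe; Y -> YY | ef.
TERM: introduce C -> e, B -> f, A -> h and substitute in every rule of length ≥2.
BIN: S -> ABT becomes S -> AD, D -> BT.

S -> e | AD; A -> h; B -> f; C -> e; D -> BT; T -> e | BC | CB | YY; Y -> CB | YY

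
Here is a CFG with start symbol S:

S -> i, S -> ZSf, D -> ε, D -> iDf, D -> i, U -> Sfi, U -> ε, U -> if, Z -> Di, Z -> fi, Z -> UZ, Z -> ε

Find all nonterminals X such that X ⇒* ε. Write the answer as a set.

{D, U, Z}

Directly nullable (have an ε-rule): {D, U, Z}.
Not nullable: S — each has a terminal in every rule's right-hand side or depends on a non-nullable symbol.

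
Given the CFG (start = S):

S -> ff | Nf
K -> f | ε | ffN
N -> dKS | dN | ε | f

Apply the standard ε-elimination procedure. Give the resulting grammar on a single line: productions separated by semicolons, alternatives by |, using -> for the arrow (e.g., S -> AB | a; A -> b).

S -> f | Nf | ff; K -> f | ff | ffN; N -> d | f | dN | dS | dKS

Nullable set: {K, N}.
S -> Nf: N nullable, giving Nf | f.
Drop K -> ε.
K -> ffN: N nullable, giving ff | ffN.
Drop N -> ε.
N -> dKS: K nullable, giving dKS | dS.
N -> dN: N nullable, giving d | dN.
Unchanged (no nullable symbols): S -> ff; K -> f; N -> f.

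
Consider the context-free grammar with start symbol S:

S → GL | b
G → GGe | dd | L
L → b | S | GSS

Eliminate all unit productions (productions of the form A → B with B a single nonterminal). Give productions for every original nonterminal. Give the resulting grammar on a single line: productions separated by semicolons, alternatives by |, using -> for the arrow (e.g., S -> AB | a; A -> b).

Unit productions: G->L, L->S.
Unit pairs (A ⇒* B via units): (G,L), (G,S), (L,S).
S: inherits non-unit rules of {S} → GL | b.
G: inherits non-unit rules of {G, L, S} → GGe | GL | GSS | b | dd.
L: inherits non-unit rules of {L, S} → GL | GSS | b.

S -> b | GL; G -> b | GL | dd | GGe | GSS; L -> b | GL | GSS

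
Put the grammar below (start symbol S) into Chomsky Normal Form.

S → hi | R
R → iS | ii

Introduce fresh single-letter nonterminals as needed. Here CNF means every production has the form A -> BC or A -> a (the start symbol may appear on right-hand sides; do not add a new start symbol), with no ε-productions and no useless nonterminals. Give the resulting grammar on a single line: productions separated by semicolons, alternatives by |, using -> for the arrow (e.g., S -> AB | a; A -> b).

No ε-productions.
After unit-elimination: S -> hi | iS | ii; R -> iS | ii.
TERM: introduce B -> h, A -> i and substitute in every rule of length ≥2.
Drop unreachable/unproductive: R.

S -> AA | AS | BA; A -> i; B -> h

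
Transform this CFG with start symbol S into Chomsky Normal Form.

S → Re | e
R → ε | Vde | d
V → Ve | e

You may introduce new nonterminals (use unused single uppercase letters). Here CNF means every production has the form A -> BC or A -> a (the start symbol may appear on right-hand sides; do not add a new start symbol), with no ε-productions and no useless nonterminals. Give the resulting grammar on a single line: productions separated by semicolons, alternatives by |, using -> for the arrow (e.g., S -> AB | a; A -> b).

S -> e | RB; A -> d; B -> e; C -> AB; R -> d | VC; V -> e | VB

Nullable: {R}; after ε-elimination: S -> e | Re; R -> d | Vde; V -> e | Ve.
No unit productions to eliminate.
TERM: introduce A -> d, B -> e and substitute in every rule of length ≥2.
BIN: R -> VAB becomes R -> VC, C -> AB.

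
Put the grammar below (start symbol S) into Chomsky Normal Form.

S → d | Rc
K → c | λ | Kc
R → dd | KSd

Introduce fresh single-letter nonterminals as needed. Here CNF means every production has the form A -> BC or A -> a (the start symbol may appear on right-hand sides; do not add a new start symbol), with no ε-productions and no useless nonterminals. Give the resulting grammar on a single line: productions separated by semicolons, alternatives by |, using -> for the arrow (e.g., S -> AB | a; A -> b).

Nullable: {K}; after ε-elimination: S -> d | Rc; K -> c | Kc; R -> Sd | dd | KSd.
No unit productions to eliminate.
TERM: introduce A -> c, B -> d and substitute in every rule of length ≥2.
BIN: R -> KSB becomes R -> KC, C -> SB.

S -> d | RA; A -> c; B -> d; C -> SB; K -> c | KA; R -> BB | KC | SB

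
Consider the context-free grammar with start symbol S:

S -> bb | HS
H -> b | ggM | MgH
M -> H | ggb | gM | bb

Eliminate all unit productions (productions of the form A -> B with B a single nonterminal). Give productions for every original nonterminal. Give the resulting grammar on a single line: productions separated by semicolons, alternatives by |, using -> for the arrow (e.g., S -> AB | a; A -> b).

S -> HS | bb; H -> b | MgH | ggM; M -> b | bb | gM | MgH | ggM | ggb

Unit productions: M->H.
Unit pairs (A ⇒* B via units): (M,H).
S: inherits non-unit rules of {S} → HS | bb.
H: inherits non-unit rules of {H} → MgH | b | ggM.
M: inherits non-unit rules of {H, M} → MgH | b | bb | gM | ggM | ggb.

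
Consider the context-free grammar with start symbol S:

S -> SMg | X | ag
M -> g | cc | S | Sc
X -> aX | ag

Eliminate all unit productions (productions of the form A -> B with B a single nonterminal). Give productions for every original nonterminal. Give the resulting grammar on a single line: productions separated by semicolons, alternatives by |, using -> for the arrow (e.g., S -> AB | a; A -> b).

Unit productions: M->S, S->X.
Unit pairs (A ⇒* B via units): (M,S), (M,X), (S,X).
S: inherits non-unit rules of {S, X} → SMg | aX | ag.
M: inherits non-unit rules of {M, S, X} → SMg | Sc | aX | ag | cc | g.
X: inherits non-unit rules of {X} → aX | ag.

S -> aX | ag | SMg; M -> g | Sc | aX | ag | cc | SMg; X -> aX | ag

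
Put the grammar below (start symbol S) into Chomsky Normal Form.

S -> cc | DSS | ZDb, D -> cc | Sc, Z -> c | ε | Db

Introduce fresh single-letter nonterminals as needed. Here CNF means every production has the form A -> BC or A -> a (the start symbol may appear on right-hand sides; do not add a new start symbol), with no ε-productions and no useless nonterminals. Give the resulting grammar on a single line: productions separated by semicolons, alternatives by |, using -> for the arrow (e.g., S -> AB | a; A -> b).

Nullable: {Z}; after ε-elimination: S -> Db | cc | DSS | ZDb; D -> Sc | cc; Z -> c | Db.
No unit productions to eliminate.
TERM: introduce B -> b, A -> c and substitute in every rule of length ≥2.
BIN: S -> DSS becomes S -> DC, C -> SS; S -> ZDB becomes S -> ZE, E -> DB.

S -> AA | DB | DC | ZE; A -> c; B -> b; C -> SS; D -> AA | SA; E -> DB; Z -> c | DB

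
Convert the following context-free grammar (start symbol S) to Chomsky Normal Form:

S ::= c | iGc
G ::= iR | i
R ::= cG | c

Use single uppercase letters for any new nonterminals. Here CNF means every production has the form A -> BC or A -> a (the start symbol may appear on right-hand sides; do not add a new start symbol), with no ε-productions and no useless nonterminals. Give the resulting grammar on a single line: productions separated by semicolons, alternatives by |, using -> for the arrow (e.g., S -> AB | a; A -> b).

No ε-productions.
No unit productions to eliminate.
TERM: introduce B -> c, A -> i and substitute in every rule of length ≥2.
BIN: S -> AGB becomes S -> AC, C -> GB.

S -> c | AC; A -> i; B -> c; C -> GB; G -> i | AR; R -> c | BG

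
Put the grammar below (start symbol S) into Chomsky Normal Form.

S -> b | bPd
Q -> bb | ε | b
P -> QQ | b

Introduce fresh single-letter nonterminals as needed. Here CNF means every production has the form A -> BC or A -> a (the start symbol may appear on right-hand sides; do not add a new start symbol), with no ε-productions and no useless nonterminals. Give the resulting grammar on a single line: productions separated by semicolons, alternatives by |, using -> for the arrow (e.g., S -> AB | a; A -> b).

S -> b | AB | AC; A -> b; B -> d; C -> PB; P -> b | AA | QQ; Q -> b | AA

Nullable: {P, Q}; after ε-elimination: S -> b | bd | bPd; P -> Q | b | QQ; Q -> b | bb.
After unit-elimination: S -> b | bd | bPd; P -> b | QQ | bb; Q -> b | bb.
TERM: introduce A -> b, B -> d and substitute in every rule of length ≥2.
BIN: S -> APB becomes S -> AC, C -> PB.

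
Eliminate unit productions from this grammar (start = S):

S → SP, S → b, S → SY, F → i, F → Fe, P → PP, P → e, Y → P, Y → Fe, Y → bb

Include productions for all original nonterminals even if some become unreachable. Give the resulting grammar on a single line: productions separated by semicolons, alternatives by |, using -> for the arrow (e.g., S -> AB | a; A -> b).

S -> b | SP | SY; F -> i | Fe; P -> e | PP; Y -> e | Fe | PP | bb

Unit productions: Y->P.
Unit pairs (A ⇒* B via units): (Y,P).
S: inherits non-unit rules of {S} → SP | SY | b.
F: inherits non-unit rules of {F} → Fe | i.
P: inherits non-unit rules of {P} → PP | e.
Y: inherits non-unit rules of {P, Y} → Fe | PP | bb | e.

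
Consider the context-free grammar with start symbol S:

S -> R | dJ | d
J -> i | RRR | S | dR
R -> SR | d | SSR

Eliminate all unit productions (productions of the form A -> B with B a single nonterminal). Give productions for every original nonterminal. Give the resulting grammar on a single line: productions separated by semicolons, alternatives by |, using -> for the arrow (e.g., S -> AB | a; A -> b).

Unit productions: J->S, S->R.
Unit pairs (A ⇒* B via units): (J,R), (J,S), (S,R).
S: inherits non-unit rules of {R, S} → SR | SSR | d | dJ.
J: inherits non-unit rules of {J, R, S} → RRR | SR | SSR | d | dJ | dR | i.
R: inherits non-unit rules of {R} → SR | SSR | d.

S -> d | SR | dJ | SSR; J -> d | i | SR | dJ | dR | RRR | SSR; R -> d | SR | SSR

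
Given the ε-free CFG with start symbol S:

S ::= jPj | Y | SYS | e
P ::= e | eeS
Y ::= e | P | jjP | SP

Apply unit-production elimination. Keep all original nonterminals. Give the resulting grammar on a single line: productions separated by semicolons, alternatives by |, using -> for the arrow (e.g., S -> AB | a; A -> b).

S -> e | SP | SYS | eeS | jPj | jjP; P -> e | eeS; Y -> e | SP | eeS | jjP

Unit productions: S->Y, Y->P.
Unit pairs (A ⇒* B via units): (S,P), (S,Y), (Y,P).
S: inherits non-unit rules of {P, S, Y} → SP | SYS | e | eeS | jPj | jjP.
P: inherits non-unit rules of {P} → e | eeS.
Y: inherits non-unit rules of {P, Y} → SP | e | eeS | jjP.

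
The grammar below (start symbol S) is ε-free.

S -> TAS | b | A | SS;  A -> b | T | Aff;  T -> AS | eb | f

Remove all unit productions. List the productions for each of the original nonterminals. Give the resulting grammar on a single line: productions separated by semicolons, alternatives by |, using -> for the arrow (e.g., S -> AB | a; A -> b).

Unit productions: A->T, S->A.
Unit pairs (A ⇒* B via units): (A,T), (S,A), (S,T).
S: inherits non-unit rules of {A, S, T} → AS | Aff | SS | TAS | b | eb | f.
A: inherits non-unit rules of {A, T} → AS | Aff | b | eb | f.
T: inherits non-unit rules of {T} → AS | eb | f.

S -> b | f | AS | SS | eb | Aff | TAS; A -> b | f | AS | eb | Aff; T -> f | AS | eb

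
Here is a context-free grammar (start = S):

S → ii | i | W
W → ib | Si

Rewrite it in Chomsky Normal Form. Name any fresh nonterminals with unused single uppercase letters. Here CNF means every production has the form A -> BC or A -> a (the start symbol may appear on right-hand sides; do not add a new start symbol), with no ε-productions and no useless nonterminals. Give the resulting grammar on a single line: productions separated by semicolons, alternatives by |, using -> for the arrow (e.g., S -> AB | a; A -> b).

No ε-productions.
After unit-elimination: S -> i | Si | ib | ii; W -> Si | ib.
TERM: introduce B -> b, A -> i and substitute in every rule of length ≥2.
Drop unreachable/unproductive: W.

S -> i | AA | AB | SA; A -> i; B -> b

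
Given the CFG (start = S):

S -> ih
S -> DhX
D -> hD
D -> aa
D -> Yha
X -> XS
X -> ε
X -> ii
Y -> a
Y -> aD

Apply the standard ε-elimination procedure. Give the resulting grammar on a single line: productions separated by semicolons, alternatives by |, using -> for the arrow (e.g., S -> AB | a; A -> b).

Nullable set: {X}.
S -> DhX: X nullable, giving Dh | DhX.
Drop X -> ε.
X -> XS: X nullable, giving S | XS.
Unchanged (no nullable symbols): S -> ih; D -> Yha; D -> aa; D -> hD; X -> ii; Y -> a; Y -> aD.

S -> Dh | ih | DhX; D -> aa | hD | Yha; X -> S | XS | ii; Y -> a | aD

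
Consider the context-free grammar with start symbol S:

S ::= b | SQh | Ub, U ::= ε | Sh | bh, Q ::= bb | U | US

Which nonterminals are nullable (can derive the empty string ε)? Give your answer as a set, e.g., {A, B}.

{Q, U}

Directly nullable (have an ε-rule): {U}.
Q is nullable via Q -> U (every symbol on the right is already known nullable).
Not nullable: S — each has a terminal in every rule's right-hand side or depends on a non-nullable symbol.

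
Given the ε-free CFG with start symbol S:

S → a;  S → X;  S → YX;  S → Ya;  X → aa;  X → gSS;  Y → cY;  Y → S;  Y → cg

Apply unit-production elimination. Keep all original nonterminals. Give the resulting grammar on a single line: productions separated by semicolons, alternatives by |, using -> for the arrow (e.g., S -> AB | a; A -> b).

Unit productions: S->X, Y->S.
Unit pairs (A ⇒* B via units): (S,X), (Y,S), (Y,X).
S: inherits non-unit rules of {S, X} → YX | Ya | a | aa | gSS.
X: inherits non-unit rules of {X} → aa | gSS.
Y: inherits non-unit rules of {S, X, Y} → YX | Ya | a | aa | cY | cg | gSS.

S -> a | YX | Ya | aa | gSS; X -> aa | gSS; Y -> a | YX | Ya | aa | cY | cg | gSS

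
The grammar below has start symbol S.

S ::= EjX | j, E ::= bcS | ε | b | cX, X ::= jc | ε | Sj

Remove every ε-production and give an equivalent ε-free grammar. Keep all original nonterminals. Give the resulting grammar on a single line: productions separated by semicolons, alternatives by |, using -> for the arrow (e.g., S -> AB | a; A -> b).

S -> j | Ej | jX | EjX; E -> b | c | cX | bcS; X -> Sj | jc

Nullable set: {E, X}.
S -> EjX: E, X nullable, giving Ej | EjX | j | jX.
Drop E -> ε.
E -> cX: X nullable, giving c | cX.
Drop X -> ε.
Unchanged (no nullable symbols): S -> j; E -> b; E -> bcS; X -> Sj; X -> jc.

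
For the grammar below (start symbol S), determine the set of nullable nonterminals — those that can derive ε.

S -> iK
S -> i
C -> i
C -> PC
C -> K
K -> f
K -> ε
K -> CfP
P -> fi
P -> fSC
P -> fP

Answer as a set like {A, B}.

{C, K}

Directly nullable (have an ε-rule): {K}.
C is nullable via C -> K (every symbol on the right is already known nullable).
Not nullable: P, S — each has a terminal in every rule's right-hand side or depends on a non-nullable symbol.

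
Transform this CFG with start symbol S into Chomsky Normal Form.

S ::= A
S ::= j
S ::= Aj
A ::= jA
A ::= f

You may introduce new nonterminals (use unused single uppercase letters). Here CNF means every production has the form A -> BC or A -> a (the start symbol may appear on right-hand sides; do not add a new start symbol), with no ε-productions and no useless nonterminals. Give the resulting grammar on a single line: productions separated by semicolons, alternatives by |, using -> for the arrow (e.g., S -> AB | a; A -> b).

No ε-productions.
After unit-elimination: S -> f | j | Aj | jA; A -> f | jA.
TERM: introduce B -> j and substitute in every rule of length ≥2.

S -> f | j | AB | BA; A -> f | BA; B -> j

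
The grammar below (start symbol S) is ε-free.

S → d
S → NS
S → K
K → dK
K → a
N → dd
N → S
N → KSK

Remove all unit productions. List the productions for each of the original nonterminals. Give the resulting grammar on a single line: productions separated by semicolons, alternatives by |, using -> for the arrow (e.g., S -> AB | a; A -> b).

S -> a | d | NS | dK; K -> a | dK; N -> a | d | NS | dK | dd | KSK

Unit productions: N->S, S->K.
Unit pairs (A ⇒* B via units): (N,K), (N,S), (S,K).
S: inherits non-unit rules of {K, S} → NS | a | d | dK.
K: inherits non-unit rules of {K} → a | dK.
N: inherits non-unit rules of {K, N, S} → KSK | NS | a | d | dK | dd.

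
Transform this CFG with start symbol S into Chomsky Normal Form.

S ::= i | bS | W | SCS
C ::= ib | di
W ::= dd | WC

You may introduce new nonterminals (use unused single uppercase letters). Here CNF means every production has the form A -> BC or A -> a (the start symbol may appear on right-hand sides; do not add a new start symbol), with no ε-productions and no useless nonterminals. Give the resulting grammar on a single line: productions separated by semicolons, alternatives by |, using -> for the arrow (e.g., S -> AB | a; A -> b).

No ε-productions.
After unit-elimination: S -> i | WC | bS | dd | SCS; C -> di | ib; W -> WC | dd.
TERM: introduce D -> b, A -> d, B -> i and substitute in every rule of length ≥2.
BIN: S -> SCS becomes S -> SE, E -> CS.

S -> i | AA | DS | SE | WC; A -> d; B -> i; C -> AB | BD; D -> b; E -> CS; W -> AA | WC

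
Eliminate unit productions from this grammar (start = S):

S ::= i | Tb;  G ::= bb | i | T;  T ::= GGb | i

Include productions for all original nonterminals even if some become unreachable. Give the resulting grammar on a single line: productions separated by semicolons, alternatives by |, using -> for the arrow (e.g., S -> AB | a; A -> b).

Unit productions: G->T.
Unit pairs (A ⇒* B via units): (G,T).
S: inherits non-unit rules of {S} → Tb | i.
G: inherits non-unit rules of {G, T} → GGb | bb | i.
T: inherits non-unit rules of {T} → GGb | i.

S -> i | Tb; G -> i | bb | GGb; T -> i | GGb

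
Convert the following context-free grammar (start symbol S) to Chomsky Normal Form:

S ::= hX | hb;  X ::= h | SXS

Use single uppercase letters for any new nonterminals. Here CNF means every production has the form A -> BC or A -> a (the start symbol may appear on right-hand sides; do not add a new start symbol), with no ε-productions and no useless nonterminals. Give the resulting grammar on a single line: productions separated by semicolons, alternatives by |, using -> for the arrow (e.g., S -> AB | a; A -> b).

No ε-productions.
No unit productions to eliminate.
TERM: introduce B -> b, A -> h and substitute in every rule of length ≥2.
BIN: X -> SXS becomes X -> SC, C -> XS.

S -> AB | AX; A -> h; B -> b; C -> XS; X -> h | SC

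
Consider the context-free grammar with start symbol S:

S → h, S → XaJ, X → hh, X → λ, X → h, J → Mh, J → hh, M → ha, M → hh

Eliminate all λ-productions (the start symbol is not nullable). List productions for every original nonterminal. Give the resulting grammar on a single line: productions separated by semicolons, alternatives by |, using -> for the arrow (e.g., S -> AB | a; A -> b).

Nullable set: {X}.
S -> XaJ: X nullable, giving XaJ | aJ.
Drop X -> λ.
Unchanged (no nullable symbols): S -> h; J -> Mh; J -> hh; M -> ha; M -> hh; X -> h; X -> hh.

S -> h | aJ | XaJ; J -> Mh | hh; M -> ha | hh; X -> h | hh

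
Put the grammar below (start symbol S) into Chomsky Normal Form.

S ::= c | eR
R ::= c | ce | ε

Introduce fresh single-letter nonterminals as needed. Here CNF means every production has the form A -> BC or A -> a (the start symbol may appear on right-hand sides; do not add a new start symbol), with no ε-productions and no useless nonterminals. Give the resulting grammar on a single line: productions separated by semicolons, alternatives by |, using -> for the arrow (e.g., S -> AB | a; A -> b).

Nullable: {R}; after ε-elimination: S -> c | e | eR; R -> c | ce.
No unit productions to eliminate.
TERM: introduce A -> c, B -> e and substitute in every rule of length ≥2.

S -> c | e | BR; A -> c; B -> e; R -> c | AB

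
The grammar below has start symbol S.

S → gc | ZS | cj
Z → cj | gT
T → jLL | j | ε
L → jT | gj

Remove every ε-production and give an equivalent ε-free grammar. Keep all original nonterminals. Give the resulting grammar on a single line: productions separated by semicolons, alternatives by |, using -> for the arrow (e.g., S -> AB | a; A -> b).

S -> ZS | cj | gc; L -> j | gj | jT; T -> j | jLL; Z -> g | cj | gT

Nullable set: {T}.
L -> jT: T nullable, giving j | jT.
Drop T -> ε.
Z -> gT: T nullable, giving g | gT.
Unchanged (no nullable symbols): S -> ZS; S -> cj; S -> gc; L -> gj; T -> j; T -> jLL; Z -> cj.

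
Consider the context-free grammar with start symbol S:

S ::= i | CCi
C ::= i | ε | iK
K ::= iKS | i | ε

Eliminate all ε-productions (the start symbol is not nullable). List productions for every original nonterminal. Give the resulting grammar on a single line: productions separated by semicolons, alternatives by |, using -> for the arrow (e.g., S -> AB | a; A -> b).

Nullable set: {C, K}.
S -> CCi: C, C nullable, giving CCi | Ci | i.
Drop C -> ε.
C -> iK: K nullable, giving i | iK.
Drop K -> ε.
K -> iKS: K nullable, giving iKS | iS.
Unchanged (no nullable symbols): S -> i; C -> i; K -> i.

S -> i | Ci | CCi; C -> i | iK; K -> i | iS | iKS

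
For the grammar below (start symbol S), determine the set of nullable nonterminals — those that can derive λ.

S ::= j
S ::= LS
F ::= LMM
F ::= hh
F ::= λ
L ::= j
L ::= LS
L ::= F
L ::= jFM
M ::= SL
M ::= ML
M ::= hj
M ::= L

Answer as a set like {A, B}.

Directly nullable (have an ε-rule): {F}.
L is nullable via L -> F (every symbol on the right is already known nullable).
M is nullable via M -> L (every symbol on the right is already known nullable).
Not nullable: S — each has a terminal in every rule's right-hand side or depends on a non-nullable symbol.

{F, L, M}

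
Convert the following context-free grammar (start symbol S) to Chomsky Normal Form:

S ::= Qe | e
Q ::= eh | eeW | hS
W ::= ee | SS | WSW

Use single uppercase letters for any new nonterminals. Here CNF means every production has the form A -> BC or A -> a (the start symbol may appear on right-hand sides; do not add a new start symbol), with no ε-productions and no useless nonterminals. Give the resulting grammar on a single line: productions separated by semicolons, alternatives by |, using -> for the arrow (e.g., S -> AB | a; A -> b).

No ε-productions.
No unit productions to eliminate.
TERM: introduce A -> e, B -> h and substitute in every rule of length ≥2.
BIN: Q -> AAW becomes Q -> AC, C -> AW; W -> WSW becomes W -> WD, D -> SW.

S -> e | QA; A -> e; B -> h; C -> AW; D -> SW; Q -> AB | AC | BS; W -> AA | SS | WD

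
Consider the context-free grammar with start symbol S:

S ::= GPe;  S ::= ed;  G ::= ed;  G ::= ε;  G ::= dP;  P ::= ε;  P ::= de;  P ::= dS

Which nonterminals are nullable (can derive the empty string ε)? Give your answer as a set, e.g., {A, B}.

Directly nullable (have an ε-rule): {G, P}.
Not nullable: S — each has a terminal in every rule's right-hand side or depends on a non-nullable symbol.

{G, P}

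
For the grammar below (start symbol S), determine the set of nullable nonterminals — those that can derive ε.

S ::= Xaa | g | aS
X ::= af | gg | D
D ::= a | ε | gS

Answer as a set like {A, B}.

{D, X}

Directly nullable (have an ε-rule): {D}.
X is nullable via X -> D (every symbol on the right is already known nullable).
Not nullable: S — each has a terminal in every rule's right-hand side or depends on a non-nullable symbol.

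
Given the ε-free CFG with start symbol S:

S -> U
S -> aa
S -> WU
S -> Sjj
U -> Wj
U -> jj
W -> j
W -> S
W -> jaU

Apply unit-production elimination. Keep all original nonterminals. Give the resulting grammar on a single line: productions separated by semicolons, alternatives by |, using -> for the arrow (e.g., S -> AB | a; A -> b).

Unit productions: S->U, W->S.
Unit pairs (A ⇒* B via units): (S,U), (W,S), (W,U).
S: inherits non-unit rules of {S, U} → Sjj | WU | Wj | aa | jj.
U: inherits non-unit rules of {U} → Wj | jj.
W: inherits non-unit rules of {S, U, W} → Sjj | WU | Wj | aa | j | jaU | jj.

S -> WU | Wj | aa | jj | Sjj; U -> Wj | jj; W -> j | WU | Wj | aa | jj | Sjj | jaU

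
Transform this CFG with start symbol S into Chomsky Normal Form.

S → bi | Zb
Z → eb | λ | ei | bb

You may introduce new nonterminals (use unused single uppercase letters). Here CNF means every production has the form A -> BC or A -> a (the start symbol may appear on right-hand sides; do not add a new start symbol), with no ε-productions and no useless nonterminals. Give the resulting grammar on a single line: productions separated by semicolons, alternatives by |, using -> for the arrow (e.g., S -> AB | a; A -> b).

Nullable: {Z}; after ε-elimination: S -> b | Zb | bi; Z -> bb | eb | ei.
No unit productions to eliminate.
TERM: introduce A -> b, C -> e, B -> i and substitute in every rule of length ≥2.

S -> b | AB | ZA; A -> b; B -> i; C -> e; Z -> AA | CA | CB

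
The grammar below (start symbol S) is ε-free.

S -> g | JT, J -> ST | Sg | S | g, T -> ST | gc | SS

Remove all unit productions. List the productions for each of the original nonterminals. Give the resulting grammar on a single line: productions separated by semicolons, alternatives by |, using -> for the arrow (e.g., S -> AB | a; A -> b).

Unit productions: J->S.
Unit pairs (A ⇒* B via units): (J,S).
S: inherits non-unit rules of {S} → JT | g.
J: inherits non-unit rules of {J, S} → JT | ST | Sg | g.
T: inherits non-unit rules of {T} → SS | ST | gc.

S -> g | JT; J -> g | JT | ST | Sg; T -> SS | ST | gc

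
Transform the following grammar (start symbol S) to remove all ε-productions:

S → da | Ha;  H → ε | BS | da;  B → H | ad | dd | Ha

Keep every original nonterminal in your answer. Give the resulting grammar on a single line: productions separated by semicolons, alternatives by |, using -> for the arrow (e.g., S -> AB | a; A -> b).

S -> a | Ha | da; B -> H | a | Ha | ad | dd; H -> S | BS | da

Nullable set: {B, H}.
S -> Ha: H nullable, giving Ha | a.
B -> H: H nullable, giving H.
B -> Ha: H nullable, giving Ha | a.
Drop H -> ε.
H -> BS: B nullable, giving BS | S.
Unchanged (no nullable symbols): S -> da; B -> ad; B -> dd; H -> da.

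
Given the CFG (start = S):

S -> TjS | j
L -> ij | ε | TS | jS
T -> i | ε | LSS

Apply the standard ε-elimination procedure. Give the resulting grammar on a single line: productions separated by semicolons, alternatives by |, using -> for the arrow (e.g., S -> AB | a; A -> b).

S -> j | jS | TjS; L -> S | TS | ij | jS; T -> i | SS | LSS

Nullable set: {L, T}.
S -> TjS: T nullable, giving TjS | jS.
Drop L -> ε.
L -> TS: T nullable, giving S | TS.
Drop T -> ε.
T -> LSS: L nullable, giving LSS | SS.
Unchanged (no nullable symbols): S -> j; L -> ij; L -> jS; T -> i.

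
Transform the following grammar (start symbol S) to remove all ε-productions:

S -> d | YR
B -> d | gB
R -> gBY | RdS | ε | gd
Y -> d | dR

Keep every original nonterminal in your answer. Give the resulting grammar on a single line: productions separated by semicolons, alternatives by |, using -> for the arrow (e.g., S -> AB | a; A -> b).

Nullable set: {R}.
S -> YR: R nullable, giving Y | YR.
Drop R -> ε.
R -> RdS: R nullable, giving RdS | dS.
Y -> dR: R nullable, giving d | dR.
Unchanged (no nullable symbols): S -> d; B -> d; B -> gB; R -> gBY; R -> gd; Y -> d.

S -> Y | d | YR; B -> d | gB; R -> dS | gd | RdS | gBY; Y -> d | dR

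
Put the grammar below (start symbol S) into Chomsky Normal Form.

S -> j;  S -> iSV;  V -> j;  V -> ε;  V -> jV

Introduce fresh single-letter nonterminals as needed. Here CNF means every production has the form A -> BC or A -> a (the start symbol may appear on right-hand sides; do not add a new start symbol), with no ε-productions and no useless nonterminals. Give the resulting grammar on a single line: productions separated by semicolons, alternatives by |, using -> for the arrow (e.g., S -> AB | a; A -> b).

Nullable: {V}; after ε-elimination: S -> j | iS | iSV; V -> j | jV.
No unit productions to eliminate.
TERM: introduce A -> i, B -> j and substitute in every rule of length ≥2.
BIN: S -> ASV becomes S -> AC, C -> SV.

S -> j | AC | AS; A -> i; B -> j; C -> SV; V -> j | BV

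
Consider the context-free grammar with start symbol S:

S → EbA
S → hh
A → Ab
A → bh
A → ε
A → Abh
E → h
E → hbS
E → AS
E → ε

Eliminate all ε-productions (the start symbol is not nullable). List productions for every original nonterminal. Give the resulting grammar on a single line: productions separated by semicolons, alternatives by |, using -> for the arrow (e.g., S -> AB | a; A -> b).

Nullable set: {A, E}.
S -> EbA: E, A nullable, giving Eb | EbA | b | bA.
Drop A -> ε.
A -> Ab: A nullable, giving Ab | b.
A -> Abh: A nullable, giving Abh | bh.
Drop E -> ε.
E -> AS: A nullable, giving AS | S.
Unchanged (no nullable symbols): S -> hh; A -> bh; E -> h; E -> hbS.

S -> b | Eb | bA | hh | EbA; A -> b | Ab | bh | Abh; E -> S | h | AS | hbS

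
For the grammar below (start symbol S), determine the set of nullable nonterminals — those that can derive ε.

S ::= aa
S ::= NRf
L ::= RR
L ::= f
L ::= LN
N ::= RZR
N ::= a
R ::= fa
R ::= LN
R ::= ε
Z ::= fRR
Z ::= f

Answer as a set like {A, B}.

{L, R}

Directly nullable (have an ε-rule): {R}.
L is nullable via L -> RR (every symbol on the right is already known nullable).
Not nullable: N, S, Z — each has a terminal in every rule's right-hand side or depends on a non-nullable symbol.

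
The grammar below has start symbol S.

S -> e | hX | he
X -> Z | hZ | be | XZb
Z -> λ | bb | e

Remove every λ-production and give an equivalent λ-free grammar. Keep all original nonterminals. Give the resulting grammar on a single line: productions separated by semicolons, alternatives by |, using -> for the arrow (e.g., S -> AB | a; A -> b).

Nullable set: {X, Z}.
S -> hX: X nullable, giving h | hX.
X -> XZb: X, Z nullable, giving XZb | Xb | Zb | b.
X -> Z: Z nullable, giving Z.
X -> hZ: Z nullable, giving h | hZ.
Drop Z -> λ.
Unchanged (no nullable symbols): S -> e; S -> he; X -> be; Z -> bb; Z -> e.

S -> e | h | hX | he; X -> Z | b | h | Xb | Zb | be | hZ | XZb; Z -> e | bb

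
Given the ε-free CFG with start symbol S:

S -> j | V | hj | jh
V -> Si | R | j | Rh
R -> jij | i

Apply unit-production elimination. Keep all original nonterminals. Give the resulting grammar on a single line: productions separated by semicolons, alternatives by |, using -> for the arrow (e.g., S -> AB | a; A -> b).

S -> i | j | Rh | Si | hj | jh | jij; R -> i | jij; V -> i | j | Rh | Si | jij

Unit productions: S->V, V->R.
Unit pairs (A ⇒* B via units): (S,R), (S,V), (V,R).
S: inherits non-unit rules of {R, S, V} → Rh | Si | hj | i | j | jh | jij.
R: inherits non-unit rules of {R} → i | jij.
V: inherits non-unit rules of {R, V} → Rh | Si | i | j | jij.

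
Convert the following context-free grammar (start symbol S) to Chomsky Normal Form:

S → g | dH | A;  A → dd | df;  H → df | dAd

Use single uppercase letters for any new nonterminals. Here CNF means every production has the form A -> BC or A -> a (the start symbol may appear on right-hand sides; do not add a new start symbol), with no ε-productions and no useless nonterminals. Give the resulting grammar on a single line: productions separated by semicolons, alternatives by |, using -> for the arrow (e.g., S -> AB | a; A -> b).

S -> g | BB | BC | BH; A -> BB | BC; B -> d; C -> f; D -> AB; H -> BC | BD

No ε-productions.
After unit-elimination: S -> g | dH | dd | df; A -> dd | df; H -> df | dAd.
TERM: introduce B -> d, C -> f and substitute in every rule of length ≥2.
BIN: H -> BAB becomes H -> BD, D -> AB.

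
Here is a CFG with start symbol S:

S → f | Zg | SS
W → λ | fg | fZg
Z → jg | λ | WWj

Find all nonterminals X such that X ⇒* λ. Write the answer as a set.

{W, Z}

Directly nullable (have an ε-rule): {W, Z}.
Not nullable: S — each has a terminal in every rule's right-hand side or depends on a non-nullable symbol.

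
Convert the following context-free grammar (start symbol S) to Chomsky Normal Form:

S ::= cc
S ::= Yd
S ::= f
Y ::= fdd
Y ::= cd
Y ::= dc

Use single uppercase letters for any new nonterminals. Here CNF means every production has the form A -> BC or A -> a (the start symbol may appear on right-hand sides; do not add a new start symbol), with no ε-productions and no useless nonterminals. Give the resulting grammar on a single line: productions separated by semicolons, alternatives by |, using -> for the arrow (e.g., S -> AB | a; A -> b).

S -> f | BB | YA; A -> d; B -> c; C -> f; D -> AA; Y -> AB | BA | CD

No ε-productions.
No unit productions to eliminate.
TERM: introduce B -> c, A -> d, C -> f and substitute in every rule of length ≥2.
BIN: Y -> CAA becomes Y -> CD, D -> AA.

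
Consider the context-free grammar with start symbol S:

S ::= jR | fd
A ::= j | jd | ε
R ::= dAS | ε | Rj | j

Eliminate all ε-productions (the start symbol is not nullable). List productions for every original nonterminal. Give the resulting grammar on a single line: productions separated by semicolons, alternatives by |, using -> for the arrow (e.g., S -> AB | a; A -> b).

Nullable set: {A, R}.
S -> jR: R nullable, giving j | jR.
Drop A -> ε.
Drop R -> ε.
R -> Rj: R nullable, giving Rj | j.
R -> dAS: A nullable, giving dAS | dS.
Unchanged (no nullable symbols): S -> fd; A -> j; A -> jd; R -> j.

S -> j | fd | jR; A -> j | jd; R -> j | Rj | dS | dAS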